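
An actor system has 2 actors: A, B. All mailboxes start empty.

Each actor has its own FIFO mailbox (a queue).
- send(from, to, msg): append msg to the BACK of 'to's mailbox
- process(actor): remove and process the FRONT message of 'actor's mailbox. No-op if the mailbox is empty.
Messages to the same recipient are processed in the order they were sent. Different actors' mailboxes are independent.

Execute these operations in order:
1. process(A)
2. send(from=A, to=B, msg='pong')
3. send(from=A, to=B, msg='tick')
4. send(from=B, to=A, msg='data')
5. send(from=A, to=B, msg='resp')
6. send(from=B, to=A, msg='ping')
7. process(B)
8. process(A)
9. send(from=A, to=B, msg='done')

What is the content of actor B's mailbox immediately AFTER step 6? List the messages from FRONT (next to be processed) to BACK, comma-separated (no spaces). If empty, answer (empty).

After 1 (process(A)): A:[] B:[]
After 2 (send(from=A, to=B, msg='pong')): A:[] B:[pong]
After 3 (send(from=A, to=B, msg='tick')): A:[] B:[pong,tick]
After 4 (send(from=B, to=A, msg='data')): A:[data] B:[pong,tick]
After 5 (send(from=A, to=B, msg='resp')): A:[data] B:[pong,tick,resp]
After 6 (send(from=B, to=A, msg='ping')): A:[data,ping] B:[pong,tick,resp]

pong,tick,resp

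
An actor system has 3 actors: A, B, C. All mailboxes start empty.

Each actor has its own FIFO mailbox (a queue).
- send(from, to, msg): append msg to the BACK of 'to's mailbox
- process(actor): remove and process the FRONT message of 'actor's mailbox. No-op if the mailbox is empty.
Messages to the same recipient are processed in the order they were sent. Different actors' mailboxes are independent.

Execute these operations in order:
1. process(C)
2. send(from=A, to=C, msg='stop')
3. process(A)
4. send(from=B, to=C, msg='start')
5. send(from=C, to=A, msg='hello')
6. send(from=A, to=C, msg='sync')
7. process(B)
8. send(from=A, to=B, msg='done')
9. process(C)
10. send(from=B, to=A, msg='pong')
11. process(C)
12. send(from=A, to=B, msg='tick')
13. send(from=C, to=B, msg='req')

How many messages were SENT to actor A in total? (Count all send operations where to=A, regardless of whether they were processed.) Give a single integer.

Answer: 2

Derivation:
After 1 (process(C)): A:[] B:[] C:[]
After 2 (send(from=A, to=C, msg='stop')): A:[] B:[] C:[stop]
After 3 (process(A)): A:[] B:[] C:[stop]
After 4 (send(from=B, to=C, msg='start')): A:[] B:[] C:[stop,start]
After 5 (send(from=C, to=A, msg='hello')): A:[hello] B:[] C:[stop,start]
After 6 (send(from=A, to=C, msg='sync')): A:[hello] B:[] C:[stop,start,sync]
After 7 (process(B)): A:[hello] B:[] C:[stop,start,sync]
After 8 (send(from=A, to=B, msg='done')): A:[hello] B:[done] C:[stop,start,sync]
After 9 (process(C)): A:[hello] B:[done] C:[start,sync]
After 10 (send(from=B, to=A, msg='pong')): A:[hello,pong] B:[done] C:[start,sync]
After 11 (process(C)): A:[hello,pong] B:[done] C:[sync]
After 12 (send(from=A, to=B, msg='tick')): A:[hello,pong] B:[done,tick] C:[sync]
After 13 (send(from=C, to=B, msg='req')): A:[hello,pong] B:[done,tick,req] C:[sync]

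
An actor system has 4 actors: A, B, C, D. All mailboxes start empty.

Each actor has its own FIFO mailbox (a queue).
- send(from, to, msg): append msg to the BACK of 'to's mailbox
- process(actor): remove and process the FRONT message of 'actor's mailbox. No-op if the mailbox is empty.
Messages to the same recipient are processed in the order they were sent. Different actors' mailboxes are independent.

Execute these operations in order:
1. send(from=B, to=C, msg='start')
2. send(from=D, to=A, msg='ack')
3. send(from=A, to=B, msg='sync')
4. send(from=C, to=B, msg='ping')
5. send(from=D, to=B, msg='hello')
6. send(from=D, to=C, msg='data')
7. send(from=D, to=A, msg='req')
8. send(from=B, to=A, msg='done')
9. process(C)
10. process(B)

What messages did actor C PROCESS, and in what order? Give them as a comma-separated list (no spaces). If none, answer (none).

After 1 (send(from=B, to=C, msg='start')): A:[] B:[] C:[start] D:[]
After 2 (send(from=D, to=A, msg='ack')): A:[ack] B:[] C:[start] D:[]
After 3 (send(from=A, to=B, msg='sync')): A:[ack] B:[sync] C:[start] D:[]
After 4 (send(from=C, to=B, msg='ping')): A:[ack] B:[sync,ping] C:[start] D:[]
After 5 (send(from=D, to=B, msg='hello')): A:[ack] B:[sync,ping,hello] C:[start] D:[]
After 6 (send(from=D, to=C, msg='data')): A:[ack] B:[sync,ping,hello] C:[start,data] D:[]
After 7 (send(from=D, to=A, msg='req')): A:[ack,req] B:[sync,ping,hello] C:[start,data] D:[]
After 8 (send(from=B, to=A, msg='done')): A:[ack,req,done] B:[sync,ping,hello] C:[start,data] D:[]
After 9 (process(C)): A:[ack,req,done] B:[sync,ping,hello] C:[data] D:[]
After 10 (process(B)): A:[ack,req,done] B:[ping,hello] C:[data] D:[]

Answer: start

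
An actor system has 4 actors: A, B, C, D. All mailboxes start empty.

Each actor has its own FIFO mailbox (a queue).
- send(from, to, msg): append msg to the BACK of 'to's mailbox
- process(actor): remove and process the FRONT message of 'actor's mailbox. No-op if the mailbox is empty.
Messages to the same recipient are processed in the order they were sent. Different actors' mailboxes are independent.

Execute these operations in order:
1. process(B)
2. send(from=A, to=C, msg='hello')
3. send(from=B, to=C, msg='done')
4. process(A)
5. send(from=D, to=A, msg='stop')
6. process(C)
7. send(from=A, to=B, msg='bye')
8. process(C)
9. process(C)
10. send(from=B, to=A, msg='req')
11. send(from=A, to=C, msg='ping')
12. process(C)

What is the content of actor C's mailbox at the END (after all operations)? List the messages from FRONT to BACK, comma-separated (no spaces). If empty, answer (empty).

Answer: (empty)

Derivation:
After 1 (process(B)): A:[] B:[] C:[] D:[]
After 2 (send(from=A, to=C, msg='hello')): A:[] B:[] C:[hello] D:[]
After 3 (send(from=B, to=C, msg='done')): A:[] B:[] C:[hello,done] D:[]
After 4 (process(A)): A:[] B:[] C:[hello,done] D:[]
After 5 (send(from=D, to=A, msg='stop')): A:[stop] B:[] C:[hello,done] D:[]
After 6 (process(C)): A:[stop] B:[] C:[done] D:[]
After 7 (send(from=A, to=B, msg='bye')): A:[stop] B:[bye] C:[done] D:[]
After 8 (process(C)): A:[stop] B:[bye] C:[] D:[]
After 9 (process(C)): A:[stop] B:[bye] C:[] D:[]
After 10 (send(from=B, to=A, msg='req')): A:[stop,req] B:[bye] C:[] D:[]
After 11 (send(from=A, to=C, msg='ping')): A:[stop,req] B:[bye] C:[ping] D:[]
After 12 (process(C)): A:[stop,req] B:[bye] C:[] D:[]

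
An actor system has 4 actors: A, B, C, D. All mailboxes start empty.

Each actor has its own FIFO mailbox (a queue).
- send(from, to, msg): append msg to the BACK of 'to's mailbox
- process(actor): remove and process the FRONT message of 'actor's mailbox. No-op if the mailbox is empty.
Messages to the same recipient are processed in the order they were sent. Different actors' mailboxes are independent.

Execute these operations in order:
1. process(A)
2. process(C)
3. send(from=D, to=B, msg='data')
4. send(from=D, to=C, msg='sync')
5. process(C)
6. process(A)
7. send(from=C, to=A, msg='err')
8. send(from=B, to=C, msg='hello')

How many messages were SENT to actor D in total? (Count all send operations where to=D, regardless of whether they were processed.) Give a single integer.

Answer: 0

Derivation:
After 1 (process(A)): A:[] B:[] C:[] D:[]
After 2 (process(C)): A:[] B:[] C:[] D:[]
After 3 (send(from=D, to=B, msg='data')): A:[] B:[data] C:[] D:[]
After 4 (send(from=D, to=C, msg='sync')): A:[] B:[data] C:[sync] D:[]
After 5 (process(C)): A:[] B:[data] C:[] D:[]
After 6 (process(A)): A:[] B:[data] C:[] D:[]
After 7 (send(from=C, to=A, msg='err')): A:[err] B:[data] C:[] D:[]
After 8 (send(from=B, to=C, msg='hello')): A:[err] B:[data] C:[hello] D:[]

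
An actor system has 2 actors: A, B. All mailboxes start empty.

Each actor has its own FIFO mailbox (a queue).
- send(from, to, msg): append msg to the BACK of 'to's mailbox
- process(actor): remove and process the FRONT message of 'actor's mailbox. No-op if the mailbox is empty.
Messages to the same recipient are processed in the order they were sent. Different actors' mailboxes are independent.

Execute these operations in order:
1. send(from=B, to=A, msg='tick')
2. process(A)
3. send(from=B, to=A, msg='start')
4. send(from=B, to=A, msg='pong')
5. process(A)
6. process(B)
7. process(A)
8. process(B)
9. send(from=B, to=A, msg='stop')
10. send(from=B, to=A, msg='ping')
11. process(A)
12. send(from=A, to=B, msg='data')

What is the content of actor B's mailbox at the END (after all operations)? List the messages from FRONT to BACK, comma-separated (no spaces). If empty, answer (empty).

After 1 (send(from=B, to=A, msg='tick')): A:[tick] B:[]
After 2 (process(A)): A:[] B:[]
After 3 (send(from=B, to=A, msg='start')): A:[start] B:[]
After 4 (send(from=B, to=A, msg='pong')): A:[start,pong] B:[]
After 5 (process(A)): A:[pong] B:[]
After 6 (process(B)): A:[pong] B:[]
After 7 (process(A)): A:[] B:[]
After 8 (process(B)): A:[] B:[]
After 9 (send(from=B, to=A, msg='stop')): A:[stop] B:[]
After 10 (send(from=B, to=A, msg='ping')): A:[stop,ping] B:[]
After 11 (process(A)): A:[ping] B:[]
After 12 (send(from=A, to=B, msg='data')): A:[ping] B:[data]

Answer: data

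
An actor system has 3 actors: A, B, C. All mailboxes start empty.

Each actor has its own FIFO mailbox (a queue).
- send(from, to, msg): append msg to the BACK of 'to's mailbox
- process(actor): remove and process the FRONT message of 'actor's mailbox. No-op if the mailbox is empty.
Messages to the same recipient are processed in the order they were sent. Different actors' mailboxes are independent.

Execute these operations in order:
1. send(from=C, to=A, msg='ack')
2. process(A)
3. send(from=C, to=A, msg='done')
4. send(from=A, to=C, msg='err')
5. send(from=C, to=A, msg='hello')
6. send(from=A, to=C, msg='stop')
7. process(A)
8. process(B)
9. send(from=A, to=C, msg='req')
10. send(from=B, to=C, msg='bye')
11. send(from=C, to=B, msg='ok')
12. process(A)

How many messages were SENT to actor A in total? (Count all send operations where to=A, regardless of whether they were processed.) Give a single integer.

Answer: 3

Derivation:
After 1 (send(from=C, to=A, msg='ack')): A:[ack] B:[] C:[]
After 2 (process(A)): A:[] B:[] C:[]
After 3 (send(from=C, to=A, msg='done')): A:[done] B:[] C:[]
After 4 (send(from=A, to=C, msg='err')): A:[done] B:[] C:[err]
After 5 (send(from=C, to=A, msg='hello')): A:[done,hello] B:[] C:[err]
After 6 (send(from=A, to=C, msg='stop')): A:[done,hello] B:[] C:[err,stop]
After 7 (process(A)): A:[hello] B:[] C:[err,stop]
After 8 (process(B)): A:[hello] B:[] C:[err,stop]
After 9 (send(from=A, to=C, msg='req')): A:[hello] B:[] C:[err,stop,req]
After 10 (send(from=B, to=C, msg='bye')): A:[hello] B:[] C:[err,stop,req,bye]
After 11 (send(from=C, to=B, msg='ok')): A:[hello] B:[ok] C:[err,stop,req,bye]
After 12 (process(A)): A:[] B:[ok] C:[err,stop,req,bye]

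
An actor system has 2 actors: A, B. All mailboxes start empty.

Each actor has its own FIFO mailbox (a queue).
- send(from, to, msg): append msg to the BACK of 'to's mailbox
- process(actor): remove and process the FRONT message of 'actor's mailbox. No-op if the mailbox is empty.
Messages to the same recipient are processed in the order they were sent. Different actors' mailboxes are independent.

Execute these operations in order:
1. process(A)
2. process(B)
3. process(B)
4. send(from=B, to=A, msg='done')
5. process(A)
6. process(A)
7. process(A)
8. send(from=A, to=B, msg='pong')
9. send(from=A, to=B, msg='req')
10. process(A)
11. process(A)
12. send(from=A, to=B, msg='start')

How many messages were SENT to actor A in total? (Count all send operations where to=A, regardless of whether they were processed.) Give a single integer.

Answer: 1

Derivation:
After 1 (process(A)): A:[] B:[]
After 2 (process(B)): A:[] B:[]
After 3 (process(B)): A:[] B:[]
After 4 (send(from=B, to=A, msg='done')): A:[done] B:[]
After 5 (process(A)): A:[] B:[]
After 6 (process(A)): A:[] B:[]
After 7 (process(A)): A:[] B:[]
After 8 (send(from=A, to=B, msg='pong')): A:[] B:[pong]
After 9 (send(from=A, to=B, msg='req')): A:[] B:[pong,req]
After 10 (process(A)): A:[] B:[pong,req]
After 11 (process(A)): A:[] B:[pong,req]
After 12 (send(from=A, to=B, msg='start')): A:[] B:[pong,req,start]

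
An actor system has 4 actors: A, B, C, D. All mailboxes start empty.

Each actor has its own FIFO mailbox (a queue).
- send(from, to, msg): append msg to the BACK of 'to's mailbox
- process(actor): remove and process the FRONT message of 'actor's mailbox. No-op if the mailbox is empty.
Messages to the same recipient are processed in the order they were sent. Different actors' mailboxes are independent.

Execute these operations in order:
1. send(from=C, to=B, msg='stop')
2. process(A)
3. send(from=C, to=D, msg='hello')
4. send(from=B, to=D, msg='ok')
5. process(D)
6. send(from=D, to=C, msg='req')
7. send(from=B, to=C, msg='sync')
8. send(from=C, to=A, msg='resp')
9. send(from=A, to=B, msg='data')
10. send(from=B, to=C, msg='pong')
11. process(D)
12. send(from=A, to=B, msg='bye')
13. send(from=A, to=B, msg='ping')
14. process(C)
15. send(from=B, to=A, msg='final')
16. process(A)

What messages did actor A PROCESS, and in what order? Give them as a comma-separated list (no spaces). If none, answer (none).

After 1 (send(from=C, to=B, msg='stop')): A:[] B:[stop] C:[] D:[]
After 2 (process(A)): A:[] B:[stop] C:[] D:[]
After 3 (send(from=C, to=D, msg='hello')): A:[] B:[stop] C:[] D:[hello]
After 4 (send(from=B, to=D, msg='ok')): A:[] B:[stop] C:[] D:[hello,ok]
After 5 (process(D)): A:[] B:[stop] C:[] D:[ok]
After 6 (send(from=D, to=C, msg='req')): A:[] B:[stop] C:[req] D:[ok]
After 7 (send(from=B, to=C, msg='sync')): A:[] B:[stop] C:[req,sync] D:[ok]
After 8 (send(from=C, to=A, msg='resp')): A:[resp] B:[stop] C:[req,sync] D:[ok]
After 9 (send(from=A, to=B, msg='data')): A:[resp] B:[stop,data] C:[req,sync] D:[ok]
After 10 (send(from=B, to=C, msg='pong')): A:[resp] B:[stop,data] C:[req,sync,pong] D:[ok]
After 11 (process(D)): A:[resp] B:[stop,data] C:[req,sync,pong] D:[]
After 12 (send(from=A, to=B, msg='bye')): A:[resp] B:[stop,data,bye] C:[req,sync,pong] D:[]
After 13 (send(from=A, to=B, msg='ping')): A:[resp] B:[stop,data,bye,ping] C:[req,sync,pong] D:[]
After 14 (process(C)): A:[resp] B:[stop,data,bye,ping] C:[sync,pong] D:[]
After 15 (send(from=B, to=A, msg='final')): A:[resp,final] B:[stop,data,bye,ping] C:[sync,pong] D:[]
After 16 (process(A)): A:[final] B:[stop,data,bye,ping] C:[sync,pong] D:[]

Answer: resp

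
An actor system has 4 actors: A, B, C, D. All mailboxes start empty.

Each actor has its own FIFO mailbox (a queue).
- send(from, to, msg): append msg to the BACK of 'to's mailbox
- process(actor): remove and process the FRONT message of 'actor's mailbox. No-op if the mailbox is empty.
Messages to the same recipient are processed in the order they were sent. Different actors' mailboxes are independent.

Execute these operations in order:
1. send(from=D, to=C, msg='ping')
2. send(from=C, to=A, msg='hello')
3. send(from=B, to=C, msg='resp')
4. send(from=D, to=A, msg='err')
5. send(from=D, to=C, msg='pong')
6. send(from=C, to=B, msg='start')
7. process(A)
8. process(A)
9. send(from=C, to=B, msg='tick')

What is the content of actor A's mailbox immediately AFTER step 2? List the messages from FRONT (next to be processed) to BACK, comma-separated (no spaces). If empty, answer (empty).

After 1 (send(from=D, to=C, msg='ping')): A:[] B:[] C:[ping] D:[]
After 2 (send(from=C, to=A, msg='hello')): A:[hello] B:[] C:[ping] D:[]

hello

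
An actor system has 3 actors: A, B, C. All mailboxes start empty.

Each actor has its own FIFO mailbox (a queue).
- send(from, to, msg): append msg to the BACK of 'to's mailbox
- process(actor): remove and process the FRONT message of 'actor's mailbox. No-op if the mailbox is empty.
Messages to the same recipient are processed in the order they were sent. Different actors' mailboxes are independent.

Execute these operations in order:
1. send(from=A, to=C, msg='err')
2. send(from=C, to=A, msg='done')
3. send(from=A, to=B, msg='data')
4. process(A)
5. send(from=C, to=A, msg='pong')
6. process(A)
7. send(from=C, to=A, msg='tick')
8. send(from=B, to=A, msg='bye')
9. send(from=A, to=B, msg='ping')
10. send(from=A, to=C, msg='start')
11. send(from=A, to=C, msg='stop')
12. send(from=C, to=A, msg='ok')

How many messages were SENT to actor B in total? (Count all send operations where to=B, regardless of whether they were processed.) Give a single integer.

After 1 (send(from=A, to=C, msg='err')): A:[] B:[] C:[err]
After 2 (send(from=C, to=A, msg='done')): A:[done] B:[] C:[err]
After 3 (send(from=A, to=B, msg='data')): A:[done] B:[data] C:[err]
After 4 (process(A)): A:[] B:[data] C:[err]
After 5 (send(from=C, to=A, msg='pong')): A:[pong] B:[data] C:[err]
After 6 (process(A)): A:[] B:[data] C:[err]
After 7 (send(from=C, to=A, msg='tick')): A:[tick] B:[data] C:[err]
After 8 (send(from=B, to=A, msg='bye')): A:[tick,bye] B:[data] C:[err]
After 9 (send(from=A, to=B, msg='ping')): A:[tick,bye] B:[data,ping] C:[err]
After 10 (send(from=A, to=C, msg='start')): A:[tick,bye] B:[data,ping] C:[err,start]
After 11 (send(from=A, to=C, msg='stop')): A:[tick,bye] B:[data,ping] C:[err,start,stop]
After 12 (send(from=C, to=A, msg='ok')): A:[tick,bye,ok] B:[data,ping] C:[err,start,stop]

Answer: 2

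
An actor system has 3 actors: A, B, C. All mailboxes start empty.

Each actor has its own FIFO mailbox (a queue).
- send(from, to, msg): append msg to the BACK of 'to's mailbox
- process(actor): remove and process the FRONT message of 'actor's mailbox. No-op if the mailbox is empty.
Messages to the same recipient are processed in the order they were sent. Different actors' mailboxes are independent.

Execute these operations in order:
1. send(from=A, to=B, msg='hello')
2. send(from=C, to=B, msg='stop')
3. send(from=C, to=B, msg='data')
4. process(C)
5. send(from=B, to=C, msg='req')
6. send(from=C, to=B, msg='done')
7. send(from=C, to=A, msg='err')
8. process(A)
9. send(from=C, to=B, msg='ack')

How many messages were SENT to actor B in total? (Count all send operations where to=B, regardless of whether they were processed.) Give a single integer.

Answer: 5

Derivation:
After 1 (send(from=A, to=B, msg='hello')): A:[] B:[hello] C:[]
After 2 (send(from=C, to=B, msg='stop')): A:[] B:[hello,stop] C:[]
After 3 (send(from=C, to=B, msg='data')): A:[] B:[hello,stop,data] C:[]
After 4 (process(C)): A:[] B:[hello,stop,data] C:[]
After 5 (send(from=B, to=C, msg='req')): A:[] B:[hello,stop,data] C:[req]
After 6 (send(from=C, to=B, msg='done')): A:[] B:[hello,stop,data,done] C:[req]
After 7 (send(from=C, to=A, msg='err')): A:[err] B:[hello,stop,data,done] C:[req]
After 8 (process(A)): A:[] B:[hello,stop,data,done] C:[req]
After 9 (send(from=C, to=B, msg='ack')): A:[] B:[hello,stop,data,done,ack] C:[req]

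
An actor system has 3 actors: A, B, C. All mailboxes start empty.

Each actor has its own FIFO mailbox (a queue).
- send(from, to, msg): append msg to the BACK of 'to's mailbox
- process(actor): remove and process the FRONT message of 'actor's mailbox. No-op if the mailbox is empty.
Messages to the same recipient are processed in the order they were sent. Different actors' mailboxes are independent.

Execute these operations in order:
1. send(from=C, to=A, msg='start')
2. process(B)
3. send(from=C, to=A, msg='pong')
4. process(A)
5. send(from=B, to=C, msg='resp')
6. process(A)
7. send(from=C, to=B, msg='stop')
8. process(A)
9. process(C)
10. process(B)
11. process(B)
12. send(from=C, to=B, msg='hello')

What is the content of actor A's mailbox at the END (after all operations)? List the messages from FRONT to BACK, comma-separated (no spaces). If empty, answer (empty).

Answer: (empty)

Derivation:
After 1 (send(from=C, to=A, msg='start')): A:[start] B:[] C:[]
After 2 (process(B)): A:[start] B:[] C:[]
After 3 (send(from=C, to=A, msg='pong')): A:[start,pong] B:[] C:[]
After 4 (process(A)): A:[pong] B:[] C:[]
After 5 (send(from=B, to=C, msg='resp')): A:[pong] B:[] C:[resp]
After 6 (process(A)): A:[] B:[] C:[resp]
After 7 (send(from=C, to=B, msg='stop')): A:[] B:[stop] C:[resp]
After 8 (process(A)): A:[] B:[stop] C:[resp]
After 9 (process(C)): A:[] B:[stop] C:[]
After 10 (process(B)): A:[] B:[] C:[]
After 11 (process(B)): A:[] B:[] C:[]
After 12 (send(from=C, to=B, msg='hello')): A:[] B:[hello] C:[]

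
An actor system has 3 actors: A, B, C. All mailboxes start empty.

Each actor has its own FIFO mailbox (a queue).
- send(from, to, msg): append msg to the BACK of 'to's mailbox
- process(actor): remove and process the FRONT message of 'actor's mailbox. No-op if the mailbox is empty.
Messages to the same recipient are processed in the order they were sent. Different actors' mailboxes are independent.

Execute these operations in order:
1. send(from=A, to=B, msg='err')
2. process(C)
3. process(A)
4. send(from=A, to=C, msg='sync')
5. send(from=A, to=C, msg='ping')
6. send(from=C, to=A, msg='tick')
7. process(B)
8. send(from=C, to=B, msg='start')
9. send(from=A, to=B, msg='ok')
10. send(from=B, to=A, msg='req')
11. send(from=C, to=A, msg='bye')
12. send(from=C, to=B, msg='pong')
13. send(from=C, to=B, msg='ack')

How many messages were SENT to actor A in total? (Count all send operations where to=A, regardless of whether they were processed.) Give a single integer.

After 1 (send(from=A, to=B, msg='err')): A:[] B:[err] C:[]
After 2 (process(C)): A:[] B:[err] C:[]
After 3 (process(A)): A:[] B:[err] C:[]
After 4 (send(from=A, to=C, msg='sync')): A:[] B:[err] C:[sync]
After 5 (send(from=A, to=C, msg='ping')): A:[] B:[err] C:[sync,ping]
After 6 (send(from=C, to=A, msg='tick')): A:[tick] B:[err] C:[sync,ping]
After 7 (process(B)): A:[tick] B:[] C:[sync,ping]
After 8 (send(from=C, to=B, msg='start')): A:[tick] B:[start] C:[sync,ping]
After 9 (send(from=A, to=B, msg='ok')): A:[tick] B:[start,ok] C:[sync,ping]
After 10 (send(from=B, to=A, msg='req')): A:[tick,req] B:[start,ok] C:[sync,ping]
After 11 (send(from=C, to=A, msg='bye')): A:[tick,req,bye] B:[start,ok] C:[sync,ping]
After 12 (send(from=C, to=B, msg='pong')): A:[tick,req,bye] B:[start,ok,pong] C:[sync,ping]
After 13 (send(from=C, to=B, msg='ack')): A:[tick,req,bye] B:[start,ok,pong,ack] C:[sync,ping]

Answer: 3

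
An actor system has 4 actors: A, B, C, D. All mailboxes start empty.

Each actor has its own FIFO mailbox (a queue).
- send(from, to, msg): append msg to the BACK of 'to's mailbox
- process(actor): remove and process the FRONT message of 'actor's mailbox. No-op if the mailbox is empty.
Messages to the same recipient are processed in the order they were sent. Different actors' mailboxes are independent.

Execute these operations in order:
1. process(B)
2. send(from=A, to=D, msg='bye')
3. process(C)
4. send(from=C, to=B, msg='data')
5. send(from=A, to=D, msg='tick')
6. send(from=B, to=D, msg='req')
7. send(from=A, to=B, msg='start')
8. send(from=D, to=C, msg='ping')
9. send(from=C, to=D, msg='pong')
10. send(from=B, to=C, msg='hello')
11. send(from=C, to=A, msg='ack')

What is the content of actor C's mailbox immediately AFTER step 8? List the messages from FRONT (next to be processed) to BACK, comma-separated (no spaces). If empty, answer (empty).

After 1 (process(B)): A:[] B:[] C:[] D:[]
After 2 (send(from=A, to=D, msg='bye')): A:[] B:[] C:[] D:[bye]
After 3 (process(C)): A:[] B:[] C:[] D:[bye]
After 4 (send(from=C, to=B, msg='data')): A:[] B:[data] C:[] D:[bye]
After 5 (send(from=A, to=D, msg='tick')): A:[] B:[data] C:[] D:[bye,tick]
After 6 (send(from=B, to=D, msg='req')): A:[] B:[data] C:[] D:[bye,tick,req]
After 7 (send(from=A, to=B, msg='start')): A:[] B:[data,start] C:[] D:[bye,tick,req]
After 8 (send(from=D, to=C, msg='ping')): A:[] B:[data,start] C:[ping] D:[bye,tick,req]

ping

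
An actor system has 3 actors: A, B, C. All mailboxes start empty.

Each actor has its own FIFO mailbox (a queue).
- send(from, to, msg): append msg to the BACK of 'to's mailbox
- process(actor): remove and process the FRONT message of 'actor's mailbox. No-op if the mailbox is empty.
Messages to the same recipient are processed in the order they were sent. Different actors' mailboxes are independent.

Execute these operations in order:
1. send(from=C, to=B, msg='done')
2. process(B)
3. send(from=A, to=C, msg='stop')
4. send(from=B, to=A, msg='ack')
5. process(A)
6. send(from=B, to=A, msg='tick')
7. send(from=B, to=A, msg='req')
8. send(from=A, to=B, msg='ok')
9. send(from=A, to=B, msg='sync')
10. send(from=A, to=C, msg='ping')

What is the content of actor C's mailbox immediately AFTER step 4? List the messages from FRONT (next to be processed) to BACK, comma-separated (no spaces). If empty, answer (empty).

After 1 (send(from=C, to=B, msg='done')): A:[] B:[done] C:[]
After 2 (process(B)): A:[] B:[] C:[]
After 3 (send(from=A, to=C, msg='stop')): A:[] B:[] C:[stop]
After 4 (send(from=B, to=A, msg='ack')): A:[ack] B:[] C:[stop]

stop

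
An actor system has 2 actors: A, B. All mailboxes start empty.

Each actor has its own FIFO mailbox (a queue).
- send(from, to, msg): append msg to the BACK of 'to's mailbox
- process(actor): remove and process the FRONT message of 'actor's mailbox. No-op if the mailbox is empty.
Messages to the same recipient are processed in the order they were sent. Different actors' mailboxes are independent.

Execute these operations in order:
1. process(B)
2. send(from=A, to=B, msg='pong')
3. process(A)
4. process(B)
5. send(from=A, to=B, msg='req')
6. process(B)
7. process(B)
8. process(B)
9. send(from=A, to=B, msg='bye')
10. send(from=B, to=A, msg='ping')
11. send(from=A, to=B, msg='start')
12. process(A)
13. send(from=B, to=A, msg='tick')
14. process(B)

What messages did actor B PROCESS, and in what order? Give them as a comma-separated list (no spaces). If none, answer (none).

Answer: pong,req,bye

Derivation:
After 1 (process(B)): A:[] B:[]
After 2 (send(from=A, to=B, msg='pong')): A:[] B:[pong]
After 3 (process(A)): A:[] B:[pong]
After 4 (process(B)): A:[] B:[]
After 5 (send(from=A, to=B, msg='req')): A:[] B:[req]
After 6 (process(B)): A:[] B:[]
After 7 (process(B)): A:[] B:[]
After 8 (process(B)): A:[] B:[]
After 9 (send(from=A, to=B, msg='bye')): A:[] B:[bye]
After 10 (send(from=B, to=A, msg='ping')): A:[ping] B:[bye]
After 11 (send(from=A, to=B, msg='start')): A:[ping] B:[bye,start]
After 12 (process(A)): A:[] B:[bye,start]
After 13 (send(from=B, to=A, msg='tick')): A:[tick] B:[bye,start]
After 14 (process(B)): A:[tick] B:[start]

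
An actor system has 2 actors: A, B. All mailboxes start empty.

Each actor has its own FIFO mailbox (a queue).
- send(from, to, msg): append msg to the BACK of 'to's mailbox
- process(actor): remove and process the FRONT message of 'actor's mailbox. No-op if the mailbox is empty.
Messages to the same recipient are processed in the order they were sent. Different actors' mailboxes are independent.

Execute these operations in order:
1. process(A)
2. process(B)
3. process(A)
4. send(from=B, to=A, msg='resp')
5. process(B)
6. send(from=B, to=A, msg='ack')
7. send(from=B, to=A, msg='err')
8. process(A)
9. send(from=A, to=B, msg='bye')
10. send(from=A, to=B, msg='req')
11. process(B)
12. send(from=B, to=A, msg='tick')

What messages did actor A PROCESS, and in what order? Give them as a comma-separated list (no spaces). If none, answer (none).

Answer: resp

Derivation:
After 1 (process(A)): A:[] B:[]
After 2 (process(B)): A:[] B:[]
After 3 (process(A)): A:[] B:[]
After 4 (send(from=B, to=A, msg='resp')): A:[resp] B:[]
After 5 (process(B)): A:[resp] B:[]
After 6 (send(from=B, to=A, msg='ack')): A:[resp,ack] B:[]
After 7 (send(from=B, to=A, msg='err')): A:[resp,ack,err] B:[]
After 8 (process(A)): A:[ack,err] B:[]
After 9 (send(from=A, to=B, msg='bye')): A:[ack,err] B:[bye]
After 10 (send(from=A, to=B, msg='req')): A:[ack,err] B:[bye,req]
After 11 (process(B)): A:[ack,err] B:[req]
After 12 (send(from=B, to=A, msg='tick')): A:[ack,err,tick] B:[req]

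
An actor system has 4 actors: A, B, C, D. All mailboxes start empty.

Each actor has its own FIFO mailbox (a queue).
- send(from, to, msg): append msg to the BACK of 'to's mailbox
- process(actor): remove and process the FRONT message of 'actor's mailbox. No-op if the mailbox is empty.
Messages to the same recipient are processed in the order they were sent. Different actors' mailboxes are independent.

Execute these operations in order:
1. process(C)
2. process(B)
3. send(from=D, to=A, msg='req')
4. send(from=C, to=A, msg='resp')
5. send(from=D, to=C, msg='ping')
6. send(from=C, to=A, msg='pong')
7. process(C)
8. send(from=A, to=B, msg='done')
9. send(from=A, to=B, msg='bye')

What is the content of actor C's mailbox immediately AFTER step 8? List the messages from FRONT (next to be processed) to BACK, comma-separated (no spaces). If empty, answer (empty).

After 1 (process(C)): A:[] B:[] C:[] D:[]
After 2 (process(B)): A:[] B:[] C:[] D:[]
After 3 (send(from=D, to=A, msg='req')): A:[req] B:[] C:[] D:[]
After 4 (send(from=C, to=A, msg='resp')): A:[req,resp] B:[] C:[] D:[]
After 5 (send(from=D, to=C, msg='ping')): A:[req,resp] B:[] C:[ping] D:[]
After 6 (send(from=C, to=A, msg='pong')): A:[req,resp,pong] B:[] C:[ping] D:[]
After 7 (process(C)): A:[req,resp,pong] B:[] C:[] D:[]
After 8 (send(from=A, to=B, msg='done')): A:[req,resp,pong] B:[done] C:[] D:[]

(empty)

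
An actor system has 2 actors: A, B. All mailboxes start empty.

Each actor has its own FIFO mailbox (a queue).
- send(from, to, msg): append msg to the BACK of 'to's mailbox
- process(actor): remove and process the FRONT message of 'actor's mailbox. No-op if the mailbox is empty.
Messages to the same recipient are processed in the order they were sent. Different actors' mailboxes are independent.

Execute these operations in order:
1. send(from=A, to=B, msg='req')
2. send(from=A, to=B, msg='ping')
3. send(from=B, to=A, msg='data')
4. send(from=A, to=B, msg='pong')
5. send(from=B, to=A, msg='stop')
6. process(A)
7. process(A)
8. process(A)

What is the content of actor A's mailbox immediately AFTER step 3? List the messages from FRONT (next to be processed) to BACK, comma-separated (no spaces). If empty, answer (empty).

After 1 (send(from=A, to=B, msg='req')): A:[] B:[req]
After 2 (send(from=A, to=B, msg='ping')): A:[] B:[req,ping]
After 3 (send(from=B, to=A, msg='data')): A:[data] B:[req,ping]

data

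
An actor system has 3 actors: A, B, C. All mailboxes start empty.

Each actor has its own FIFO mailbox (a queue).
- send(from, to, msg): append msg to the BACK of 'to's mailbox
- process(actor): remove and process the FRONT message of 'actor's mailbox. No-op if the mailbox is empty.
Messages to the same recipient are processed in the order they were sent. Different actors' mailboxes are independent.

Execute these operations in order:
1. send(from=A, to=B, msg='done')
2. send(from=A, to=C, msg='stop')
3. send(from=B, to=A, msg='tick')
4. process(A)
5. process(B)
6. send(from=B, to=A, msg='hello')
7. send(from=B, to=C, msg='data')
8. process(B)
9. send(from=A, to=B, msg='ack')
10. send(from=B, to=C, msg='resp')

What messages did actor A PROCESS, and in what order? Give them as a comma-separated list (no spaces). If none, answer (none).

Answer: tick

Derivation:
After 1 (send(from=A, to=B, msg='done')): A:[] B:[done] C:[]
After 2 (send(from=A, to=C, msg='stop')): A:[] B:[done] C:[stop]
After 3 (send(from=B, to=A, msg='tick')): A:[tick] B:[done] C:[stop]
After 4 (process(A)): A:[] B:[done] C:[stop]
After 5 (process(B)): A:[] B:[] C:[stop]
After 6 (send(from=B, to=A, msg='hello')): A:[hello] B:[] C:[stop]
After 7 (send(from=B, to=C, msg='data')): A:[hello] B:[] C:[stop,data]
After 8 (process(B)): A:[hello] B:[] C:[stop,data]
After 9 (send(from=A, to=B, msg='ack')): A:[hello] B:[ack] C:[stop,data]
After 10 (send(from=B, to=C, msg='resp')): A:[hello] B:[ack] C:[stop,data,resp]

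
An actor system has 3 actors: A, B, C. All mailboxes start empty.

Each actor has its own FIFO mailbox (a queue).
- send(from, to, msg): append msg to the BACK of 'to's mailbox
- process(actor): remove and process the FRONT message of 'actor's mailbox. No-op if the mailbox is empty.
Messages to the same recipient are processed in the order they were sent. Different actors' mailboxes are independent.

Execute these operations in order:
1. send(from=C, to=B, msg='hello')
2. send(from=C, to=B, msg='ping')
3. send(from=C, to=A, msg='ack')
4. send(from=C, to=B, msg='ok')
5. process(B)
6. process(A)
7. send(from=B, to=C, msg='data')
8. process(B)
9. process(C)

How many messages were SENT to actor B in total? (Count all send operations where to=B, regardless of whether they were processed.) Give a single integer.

Answer: 3

Derivation:
After 1 (send(from=C, to=B, msg='hello')): A:[] B:[hello] C:[]
After 2 (send(from=C, to=B, msg='ping')): A:[] B:[hello,ping] C:[]
After 3 (send(from=C, to=A, msg='ack')): A:[ack] B:[hello,ping] C:[]
After 4 (send(from=C, to=B, msg='ok')): A:[ack] B:[hello,ping,ok] C:[]
After 5 (process(B)): A:[ack] B:[ping,ok] C:[]
After 6 (process(A)): A:[] B:[ping,ok] C:[]
After 7 (send(from=B, to=C, msg='data')): A:[] B:[ping,ok] C:[data]
After 8 (process(B)): A:[] B:[ok] C:[data]
After 9 (process(C)): A:[] B:[ok] C:[]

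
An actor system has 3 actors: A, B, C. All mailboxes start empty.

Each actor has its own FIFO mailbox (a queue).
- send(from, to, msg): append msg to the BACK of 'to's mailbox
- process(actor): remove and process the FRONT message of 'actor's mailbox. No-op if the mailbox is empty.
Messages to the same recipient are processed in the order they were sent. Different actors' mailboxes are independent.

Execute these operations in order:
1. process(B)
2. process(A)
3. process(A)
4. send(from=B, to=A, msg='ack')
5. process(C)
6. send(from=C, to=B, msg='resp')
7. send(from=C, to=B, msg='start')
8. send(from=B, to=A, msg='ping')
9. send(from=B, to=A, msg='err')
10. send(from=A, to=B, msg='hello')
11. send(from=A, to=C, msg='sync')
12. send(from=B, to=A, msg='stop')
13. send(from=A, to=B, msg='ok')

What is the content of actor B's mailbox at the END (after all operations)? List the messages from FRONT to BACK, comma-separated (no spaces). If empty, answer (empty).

Answer: resp,start,hello,ok

Derivation:
After 1 (process(B)): A:[] B:[] C:[]
After 2 (process(A)): A:[] B:[] C:[]
After 3 (process(A)): A:[] B:[] C:[]
After 4 (send(from=B, to=A, msg='ack')): A:[ack] B:[] C:[]
After 5 (process(C)): A:[ack] B:[] C:[]
After 6 (send(from=C, to=B, msg='resp')): A:[ack] B:[resp] C:[]
After 7 (send(from=C, to=B, msg='start')): A:[ack] B:[resp,start] C:[]
After 8 (send(from=B, to=A, msg='ping')): A:[ack,ping] B:[resp,start] C:[]
After 9 (send(from=B, to=A, msg='err')): A:[ack,ping,err] B:[resp,start] C:[]
After 10 (send(from=A, to=B, msg='hello')): A:[ack,ping,err] B:[resp,start,hello] C:[]
After 11 (send(from=A, to=C, msg='sync')): A:[ack,ping,err] B:[resp,start,hello] C:[sync]
After 12 (send(from=B, to=A, msg='stop')): A:[ack,ping,err,stop] B:[resp,start,hello] C:[sync]
After 13 (send(from=A, to=B, msg='ok')): A:[ack,ping,err,stop] B:[resp,start,hello,ok] C:[sync]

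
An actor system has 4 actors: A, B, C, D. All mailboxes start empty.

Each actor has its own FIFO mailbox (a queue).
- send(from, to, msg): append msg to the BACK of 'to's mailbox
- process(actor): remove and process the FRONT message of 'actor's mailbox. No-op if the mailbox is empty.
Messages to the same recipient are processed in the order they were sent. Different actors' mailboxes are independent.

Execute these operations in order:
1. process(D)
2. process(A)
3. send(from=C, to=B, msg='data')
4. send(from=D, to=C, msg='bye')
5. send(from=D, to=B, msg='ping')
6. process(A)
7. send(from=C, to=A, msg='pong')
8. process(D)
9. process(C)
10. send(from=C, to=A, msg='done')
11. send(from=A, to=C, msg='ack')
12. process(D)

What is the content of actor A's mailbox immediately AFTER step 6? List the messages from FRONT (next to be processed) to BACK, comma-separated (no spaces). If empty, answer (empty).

After 1 (process(D)): A:[] B:[] C:[] D:[]
After 2 (process(A)): A:[] B:[] C:[] D:[]
After 3 (send(from=C, to=B, msg='data')): A:[] B:[data] C:[] D:[]
After 4 (send(from=D, to=C, msg='bye')): A:[] B:[data] C:[bye] D:[]
After 5 (send(from=D, to=B, msg='ping')): A:[] B:[data,ping] C:[bye] D:[]
After 6 (process(A)): A:[] B:[data,ping] C:[bye] D:[]

(empty)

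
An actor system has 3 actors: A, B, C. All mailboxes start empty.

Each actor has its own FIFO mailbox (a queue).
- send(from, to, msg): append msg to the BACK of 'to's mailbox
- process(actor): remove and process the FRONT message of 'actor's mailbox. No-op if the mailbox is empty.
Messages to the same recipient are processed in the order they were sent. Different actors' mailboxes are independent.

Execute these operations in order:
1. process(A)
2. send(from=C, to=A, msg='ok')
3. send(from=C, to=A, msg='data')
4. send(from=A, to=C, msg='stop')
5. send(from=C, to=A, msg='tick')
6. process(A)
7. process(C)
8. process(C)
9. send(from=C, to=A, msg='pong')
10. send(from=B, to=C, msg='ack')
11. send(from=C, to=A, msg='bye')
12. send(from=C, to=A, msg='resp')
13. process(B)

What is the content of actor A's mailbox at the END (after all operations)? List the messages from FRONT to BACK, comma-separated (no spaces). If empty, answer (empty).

After 1 (process(A)): A:[] B:[] C:[]
After 2 (send(from=C, to=A, msg='ok')): A:[ok] B:[] C:[]
After 3 (send(from=C, to=A, msg='data')): A:[ok,data] B:[] C:[]
After 4 (send(from=A, to=C, msg='stop')): A:[ok,data] B:[] C:[stop]
After 5 (send(from=C, to=A, msg='tick')): A:[ok,data,tick] B:[] C:[stop]
After 6 (process(A)): A:[data,tick] B:[] C:[stop]
After 7 (process(C)): A:[data,tick] B:[] C:[]
After 8 (process(C)): A:[data,tick] B:[] C:[]
After 9 (send(from=C, to=A, msg='pong')): A:[data,tick,pong] B:[] C:[]
After 10 (send(from=B, to=C, msg='ack')): A:[data,tick,pong] B:[] C:[ack]
After 11 (send(from=C, to=A, msg='bye')): A:[data,tick,pong,bye] B:[] C:[ack]
After 12 (send(from=C, to=A, msg='resp')): A:[data,tick,pong,bye,resp] B:[] C:[ack]
After 13 (process(B)): A:[data,tick,pong,bye,resp] B:[] C:[ack]

Answer: data,tick,pong,bye,resp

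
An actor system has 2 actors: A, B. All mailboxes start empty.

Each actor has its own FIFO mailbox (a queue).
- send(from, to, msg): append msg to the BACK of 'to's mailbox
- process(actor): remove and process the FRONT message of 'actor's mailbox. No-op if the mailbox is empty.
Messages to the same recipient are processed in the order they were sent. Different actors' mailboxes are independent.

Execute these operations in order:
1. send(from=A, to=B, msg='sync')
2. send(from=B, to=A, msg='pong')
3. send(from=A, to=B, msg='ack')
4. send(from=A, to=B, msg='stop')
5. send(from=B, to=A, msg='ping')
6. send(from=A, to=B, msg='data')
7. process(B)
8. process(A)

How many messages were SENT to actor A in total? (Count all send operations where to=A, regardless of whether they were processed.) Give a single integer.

Answer: 2

Derivation:
After 1 (send(from=A, to=B, msg='sync')): A:[] B:[sync]
After 2 (send(from=B, to=A, msg='pong')): A:[pong] B:[sync]
After 3 (send(from=A, to=B, msg='ack')): A:[pong] B:[sync,ack]
After 4 (send(from=A, to=B, msg='stop')): A:[pong] B:[sync,ack,stop]
After 5 (send(from=B, to=A, msg='ping')): A:[pong,ping] B:[sync,ack,stop]
After 6 (send(from=A, to=B, msg='data')): A:[pong,ping] B:[sync,ack,stop,data]
After 7 (process(B)): A:[pong,ping] B:[ack,stop,data]
After 8 (process(A)): A:[ping] B:[ack,stop,data]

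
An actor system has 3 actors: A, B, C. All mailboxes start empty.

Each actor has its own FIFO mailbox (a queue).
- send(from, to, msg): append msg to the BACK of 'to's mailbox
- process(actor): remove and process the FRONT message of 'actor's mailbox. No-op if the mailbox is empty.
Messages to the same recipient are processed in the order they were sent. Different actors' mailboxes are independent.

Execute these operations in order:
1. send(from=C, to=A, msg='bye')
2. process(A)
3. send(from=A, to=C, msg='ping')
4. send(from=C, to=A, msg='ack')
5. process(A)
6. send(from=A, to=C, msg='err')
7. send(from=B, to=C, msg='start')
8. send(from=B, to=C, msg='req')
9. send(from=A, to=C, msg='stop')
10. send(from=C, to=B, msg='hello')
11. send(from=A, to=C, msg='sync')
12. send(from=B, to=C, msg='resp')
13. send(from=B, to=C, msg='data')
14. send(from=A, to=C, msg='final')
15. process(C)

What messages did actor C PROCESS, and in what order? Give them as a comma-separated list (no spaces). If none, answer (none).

After 1 (send(from=C, to=A, msg='bye')): A:[bye] B:[] C:[]
After 2 (process(A)): A:[] B:[] C:[]
After 3 (send(from=A, to=C, msg='ping')): A:[] B:[] C:[ping]
After 4 (send(from=C, to=A, msg='ack')): A:[ack] B:[] C:[ping]
After 5 (process(A)): A:[] B:[] C:[ping]
After 6 (send(from=A, to=C, msg='err')): A:[] B:[] C:[ping,err]
After 7 (send(from=B, to=C, msg='start')): A:[] B:[] C:[ping,err,start]
After 8 (send(from=B, to=C, msg='req')): A:[] B:[] C:[ping,err,start,req]
After 9 (send(from=A, to=C, msg='stop')): A:[] B:[] C:[ping,err,start,req,stop]
After 10 (send(from=C, to=B, msg='hello')): A:[] B:[hello] C:[ping,err,start,req,stop]
After 11 (send(from=A, to=C, msg='sync')): A:[] B:[hello] C:[ping,err,start,req,stop,sync]
After 12 (send(from=B, to=C, msg='resp')): A:[] B:[hello] C:[ping,err,start,req,stop,sync,resp]
After 13 (send(from=B, to=C, msg='data')): A:[] B:[hello] C:[ping,err,start,req,stop,sync,resp,data]
After 14 (send(from=A, to=C, msg='final')): A:[] B:[hello] C:[ping,err,start,req,stop,sync,resp,data,final]
After 15 (process(C)): A:[] B:[hello] C:[err,start,req,stop,sync,resp,data,final]

Answer: ping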